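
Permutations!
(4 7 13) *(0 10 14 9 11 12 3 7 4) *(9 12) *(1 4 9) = (0 10 14 12 3 7 13)(1 4 9 11) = [10, 4, 2, 7, 9, 5, 6, 13, 8, 11, 14, 1, 3, 0, 12]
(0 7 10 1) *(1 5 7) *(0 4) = (0 1 4)(5 7 10) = [1, 4, 2, 3, 0, 7, 6, 10, 8, 9, 5]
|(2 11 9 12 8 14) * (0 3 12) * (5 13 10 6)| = 8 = |(0 3 12 8 14 2 11 9)(5 13 10 6)|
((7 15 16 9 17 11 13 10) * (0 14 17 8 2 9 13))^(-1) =(0 11 17 14)(2 8 9)(7 10 13 16 15)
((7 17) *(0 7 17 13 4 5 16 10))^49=(17)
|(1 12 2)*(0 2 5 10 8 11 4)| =9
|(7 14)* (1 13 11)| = 6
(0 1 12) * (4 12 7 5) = [1, 7, 2, 3, 12, 4, 6, 5, 8, 9, 10, 11, 0] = (0 1 7 5 4 12)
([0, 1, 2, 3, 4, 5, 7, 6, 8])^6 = [0, 1, 2, 3, 4, 5, 6, 7, 8]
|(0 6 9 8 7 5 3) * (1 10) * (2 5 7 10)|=|(0 6 9 8 10 1 2 5 3)|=9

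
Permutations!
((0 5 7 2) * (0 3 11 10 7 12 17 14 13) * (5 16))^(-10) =((0 16 5 12 17 14 13)(2 3 11 10 7))^(-10) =(0 17 16 14 5 13 12)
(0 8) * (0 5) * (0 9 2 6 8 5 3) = (0 5 9 2 6 8 3) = [5, 1, 6, 0, 4, 9, 8, 7, 3, 2]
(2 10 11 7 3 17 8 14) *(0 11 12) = [11, 1, 10, 17, 4, 5, 6, 3, 14, 9, 12, 7, 0, 13, 2, 15, 16, 8] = (0 11 7 3 17 8 14 2 10 12)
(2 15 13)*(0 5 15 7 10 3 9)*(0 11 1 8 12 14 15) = (0 5)(1 8 12 14 15 13 2 7 10 3 9 11) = [5, 8, 7, 9, 4, 0, 6, 10, 12, 11, 3, 1, 14, 2, 15, 13]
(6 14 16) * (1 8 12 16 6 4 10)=(1 8 12 16 4 10)(6 14)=[0, 8, 2, 3, 10, 5, 14, 7, 12, 9, 1, 11, 16, 13, 6, 15, 4]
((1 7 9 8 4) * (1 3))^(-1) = (1 3 4 8 9 7)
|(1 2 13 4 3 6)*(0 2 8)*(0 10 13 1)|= 9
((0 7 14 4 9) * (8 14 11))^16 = ((0 7 11 8 14 4 9))^16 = (0 11 14 9 7 8 4)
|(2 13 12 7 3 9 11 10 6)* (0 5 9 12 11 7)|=|(0 5 9 7 3 12)(2 13 11 10 6)|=30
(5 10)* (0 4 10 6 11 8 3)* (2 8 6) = (0 4 10 5 2 8 3)(6 11) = [4, 1, 8, 0, 10, 2, 11, 7, 3, 9, 5, 6]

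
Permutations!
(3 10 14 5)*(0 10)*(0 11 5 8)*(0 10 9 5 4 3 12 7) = [9, 1, 2, 11, 3, 12, 6, 0, 10, 5, 14, 4, 7, 13, 8] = (0 9 5 12 7)(3 11 4)(8 10 14)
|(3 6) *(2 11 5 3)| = 5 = |(2 11 5 3 6)|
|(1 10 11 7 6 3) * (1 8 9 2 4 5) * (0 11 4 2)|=28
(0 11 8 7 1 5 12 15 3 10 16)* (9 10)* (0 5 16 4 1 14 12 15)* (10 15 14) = (0 11 8 7 10 4 1 16 5 14 12)(3 9 15) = [11, 16, 2, 9, 1, 14, 6, 10, 7, 15, 4, 8, 0, 13, 12, 3, 5]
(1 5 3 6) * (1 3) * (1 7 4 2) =(1 5 7 4 2)(3 6) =[0, 5, 1, 6, 2, 7, 3, 4]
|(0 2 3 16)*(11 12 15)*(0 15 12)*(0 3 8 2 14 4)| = |(0 14 4)(2 8)(3 16 15 11)| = 12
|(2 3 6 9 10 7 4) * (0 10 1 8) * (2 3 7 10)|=9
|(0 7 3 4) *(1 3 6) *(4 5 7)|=|(0 4)(1 3 5 7 6)|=10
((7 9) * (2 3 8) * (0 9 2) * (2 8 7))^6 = (9) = ((0 9 2 3 7 8))^6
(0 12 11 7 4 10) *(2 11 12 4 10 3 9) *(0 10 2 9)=[4, 1, 11, 0, 3, 5, 6, 2, 8, 9, 10, 7, 12]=(12)(0 4 3)(2 11 7)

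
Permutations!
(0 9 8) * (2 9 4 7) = (0 4 7 2 9 8) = [4, 1, 9, 3, 7, 5, 6, 2, 0, 8]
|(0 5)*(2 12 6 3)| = |(0 5)(2 12 6 3)| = 4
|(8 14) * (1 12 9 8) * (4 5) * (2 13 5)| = |(1 12 9 8 14)(2 13 5 4)| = 20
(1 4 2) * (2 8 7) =(1 4 8 7 2) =[0, 4, 1, 3, 8, 5, 6, 2, 7]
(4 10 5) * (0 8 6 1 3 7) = (0 8 6 1 3 7)(4 10 5) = [8, 3, 2, 7, 10, 4, 1, 0, 6, 9, 5]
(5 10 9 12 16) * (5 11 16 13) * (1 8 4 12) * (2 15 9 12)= (1 8 4 2 15 9)(5 10 12 13)(11 16)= [0, 8, 15, 3, 2, 10, 6, 7, 4, 1, 12, 16, 13, 5, 14, 9, 11]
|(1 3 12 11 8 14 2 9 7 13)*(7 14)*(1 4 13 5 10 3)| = 42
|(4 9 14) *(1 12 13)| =3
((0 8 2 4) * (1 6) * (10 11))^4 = ((0 8 2 4)(1 6)(10 11))^4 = (11)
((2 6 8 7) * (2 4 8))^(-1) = ((2 6)(4 8 7))^(-1) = (2 6)(4 7 8)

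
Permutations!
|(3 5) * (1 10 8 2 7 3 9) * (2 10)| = |(1 2 7 3 5 9)(8 10)| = 6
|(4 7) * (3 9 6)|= 6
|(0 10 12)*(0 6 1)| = 5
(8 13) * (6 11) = (6 11)(8 13) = [0, 1, 2, 3, 4, 5, 11, 7, 13, 9, 10, 6, 12, 8]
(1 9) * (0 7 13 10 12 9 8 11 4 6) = (0 7 13 10 12 9 1 8 11 4 6) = [7, 8, 2, 3, 6, 5, 0, 13, 11, 1, 12, 4, 9, 10]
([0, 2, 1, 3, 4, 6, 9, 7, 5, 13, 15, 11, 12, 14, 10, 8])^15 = [0, 2, 1, 3, 4, 8, 5, 7, 15, 6, 14, 11, 12, 9, 13, 10]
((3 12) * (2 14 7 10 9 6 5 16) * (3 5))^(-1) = ((2 14 7 10 9 6 3 12 5 16))^(-1) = (2 16 5 12 3 6 9 10 7 14)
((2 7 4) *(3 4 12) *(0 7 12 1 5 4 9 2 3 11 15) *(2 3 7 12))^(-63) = ((0 12 11 15)(1 5 4 7)(3 9))^(-63) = (0 12 11 15)(1 5 4 7)(3 9)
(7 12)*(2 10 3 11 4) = (2 10 3 11 4)(7 12) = [0, 1, 10, 11, 2, 5, 6, 12, 8, 9, 3, 4, 7]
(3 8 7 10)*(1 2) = (1 2)(3 8 7 10) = [0, 2, 1, 8, 4, 5, 6, 10, 7, 9, 3]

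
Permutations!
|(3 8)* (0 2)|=|(0 2)(3 8)|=2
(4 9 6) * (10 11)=(4 9 6)(10 11)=[0, 1, 2, 3, 9, 5, 4, 7, 8, 6, 11, 10]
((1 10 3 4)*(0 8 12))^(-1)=(0 12 8)(1 4 3 10)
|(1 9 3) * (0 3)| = 4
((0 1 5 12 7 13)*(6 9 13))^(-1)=(0 13 9 6 7 12 5 1)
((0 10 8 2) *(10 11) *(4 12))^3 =((0 11 10 8 2)(4 12))^3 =(0 8 11 2 10)(4 12)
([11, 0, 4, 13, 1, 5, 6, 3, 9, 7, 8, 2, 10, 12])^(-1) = (0 1 4 2 11)(3 7 9 8 10 12 13)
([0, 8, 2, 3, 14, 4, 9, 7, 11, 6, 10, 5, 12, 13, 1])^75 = (1 5)(4 8)(6 9)(11 14)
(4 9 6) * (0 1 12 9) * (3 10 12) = (0 1 3 10 12 9 6 4) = [1, 3, 2, 10, 0, 5, 4, 7, 8, 6, 12, 11, 9]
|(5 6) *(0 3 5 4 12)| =|(0 3 5 6 4 12)| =6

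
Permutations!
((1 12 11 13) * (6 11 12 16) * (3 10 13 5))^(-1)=(1 13 10 3 5 11 6 16)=((1 16 6 11 5 3 10 13))^(-1)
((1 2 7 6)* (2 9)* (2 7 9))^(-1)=((1 2 9 7 6))^(-1)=(1 6 7 9 2)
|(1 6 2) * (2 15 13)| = 5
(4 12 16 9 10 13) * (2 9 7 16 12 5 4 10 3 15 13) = (2 9 3 15 13 10)(4 5)(7 16) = [0, 1, 9, 15, 5, 4, 6, 16, 8, 3, 2, 11, 12, 10, 14, 13, 7]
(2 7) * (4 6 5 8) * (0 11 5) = (0 11 5 8 4 6)(2 7) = [11, 1, 7, 3, 6, 8, 0, 2, 4, 9, 10, 5]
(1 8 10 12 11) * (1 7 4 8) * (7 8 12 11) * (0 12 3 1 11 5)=(0 12 7 4 3 1 11 8 10 5)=[12, 11, 2, 1, 3, 0, 6, 4, 10, 9, 5, 8, 7]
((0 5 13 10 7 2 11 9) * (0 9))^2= (0 13 7 11 5 10 2)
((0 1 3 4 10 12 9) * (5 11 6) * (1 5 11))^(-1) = (0 9 12 10 4 3 1 5)(6 11)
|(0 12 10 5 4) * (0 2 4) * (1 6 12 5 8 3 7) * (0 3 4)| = 11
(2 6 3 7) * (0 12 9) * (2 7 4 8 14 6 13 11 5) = (0 12 9)(2 13 11 5)(3 4 8 14 6) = [12, 1, 13, 4, 8, 2, 3, 7, 14, 0, 10, 5, 9, 11, 6]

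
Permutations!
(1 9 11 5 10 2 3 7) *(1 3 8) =(1 9 11 5 10 2 8)(3 7) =[0, 9, 8, 7, 4, 10, 6, 3, 1, 11, 2, 5]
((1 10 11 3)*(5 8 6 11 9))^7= (1 3 11 6 8 5 9 10)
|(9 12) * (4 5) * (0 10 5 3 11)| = 6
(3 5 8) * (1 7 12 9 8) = (1 7 12 9 8 3 5) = [0, 7, 2, 5, 4, 1, 6, 12, 3, 8, 10, 11, 9]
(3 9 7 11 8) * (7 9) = [0, 1, 2, 7, 4, 5, 6, 11, 3, 9, 10, 8] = (3 7 11 8)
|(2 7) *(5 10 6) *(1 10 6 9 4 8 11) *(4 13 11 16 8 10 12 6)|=18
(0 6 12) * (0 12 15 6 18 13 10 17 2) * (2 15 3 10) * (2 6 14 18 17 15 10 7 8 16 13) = [17, 1, 0, 7, 4, 5, 3, 8, 16, 9, 15, 11, 12, 6, 18, 14, 13, 10, 2] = (0 17 10 15 14 18 2)(3 7 8 16 13 6)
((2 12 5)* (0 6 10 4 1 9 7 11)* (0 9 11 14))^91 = (0 6 10 4 1 11 9 7 14)(2 12 5)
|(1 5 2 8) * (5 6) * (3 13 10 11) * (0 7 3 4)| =|(0 7 3 13 10 11 4)(1 6 5 2 8)| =35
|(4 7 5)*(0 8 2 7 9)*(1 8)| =8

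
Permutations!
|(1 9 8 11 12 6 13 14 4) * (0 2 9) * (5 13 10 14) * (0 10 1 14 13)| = 22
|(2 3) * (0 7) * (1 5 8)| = |(0 7)(1 5 8)(2 3)| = 6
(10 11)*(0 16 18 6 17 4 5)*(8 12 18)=(0 16 8 12 18 6 17 4 5)(10 11)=[16, 1, 2, 3, 5, 0, 17, 7, 12, 9, 11, 10, 18, 13, 14, 15, 8, 4, 6]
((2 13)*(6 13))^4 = (2 6 13)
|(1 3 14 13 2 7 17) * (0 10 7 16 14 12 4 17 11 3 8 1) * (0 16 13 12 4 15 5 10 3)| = |(0 3 4 17 16 14 12 15 5 10 7 11)(1 8)(2 13)| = 12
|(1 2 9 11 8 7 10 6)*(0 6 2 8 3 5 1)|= |(0 6)(1 8 7 10 2 9 11 3 5)|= 18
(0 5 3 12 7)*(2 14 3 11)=(0 5 11 2 14 3 12 7)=[5, 1, 14, 12, 4, 11, 6, 0, 8, 9, 10, 2, 7, 13, 3]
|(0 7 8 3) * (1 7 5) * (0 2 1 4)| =15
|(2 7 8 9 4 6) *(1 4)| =|(1 4 6 2 7 8 9)| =7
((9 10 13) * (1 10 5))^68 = ((1 10 13 9 5))^68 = (1 9 10 5 13)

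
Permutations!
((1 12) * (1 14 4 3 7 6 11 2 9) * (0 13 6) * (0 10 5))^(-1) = ((0 13 6 11 2 9 1 12 14 4 3 7 10 5))^(-1) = (0 5 10 7 3 4 14 12 1 9 2 11 6 13)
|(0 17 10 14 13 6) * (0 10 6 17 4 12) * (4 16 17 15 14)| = 21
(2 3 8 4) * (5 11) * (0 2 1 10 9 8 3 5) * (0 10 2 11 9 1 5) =[11, 2, 0, 3, 5, 9, 6, 7, 4, 8, 1, 10] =(0 11 10 1 2)(4 5 9 8)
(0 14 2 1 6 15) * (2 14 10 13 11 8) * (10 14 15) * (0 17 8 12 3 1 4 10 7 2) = (0 14 15 17 8)(1 6 7 2 4 10 13 11 12 3) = [14, 6, 4, 1, 10, 5, 7, 2, 0, 9, 13, 12, 3, 11, 15, 17, 16, 8]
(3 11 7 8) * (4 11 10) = (3 10 4 11 7 8) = [0, 1, 2, 10, 11, 5, 6, 8, 3, 9, 4, 7]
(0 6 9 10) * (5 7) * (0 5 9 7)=[6, 1, 2, 3, 4, 0, 7, 9, 8, 10, 5]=(0 6 7 9 10 5)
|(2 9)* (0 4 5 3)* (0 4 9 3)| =|(0 9 2 3 4 5)| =6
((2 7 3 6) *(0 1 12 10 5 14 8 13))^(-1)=((0 1 12 10 5 14 8 13)(2 7 3 6))^(-1)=(0 13 8 14 5 10 12 1)(2 6 3 7)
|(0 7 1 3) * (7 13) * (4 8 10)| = |(0 13 7 1 3)(4 8 10)| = 15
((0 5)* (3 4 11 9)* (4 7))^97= ((0 5)(3 7 4 11 9))^97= (0 5)(3 4 9 7 11)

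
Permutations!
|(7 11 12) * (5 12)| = 4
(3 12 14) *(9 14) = (3 12 9 14) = [0, 1, 2, 12, 4, 5, 6, 7, 8, 14, 10, 11, 9, 13, 3]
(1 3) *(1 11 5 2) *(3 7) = (1 7 3 11 5 2) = [0, 7, 1, 11, 4, 2, 6, 3, 8, 9, 10, 5]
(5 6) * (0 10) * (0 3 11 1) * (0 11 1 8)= (0 10 3 1 11 8)(5 6)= [10, 11, 2, 1, 4, 6, 5, 7, 0, 9, 3, 8]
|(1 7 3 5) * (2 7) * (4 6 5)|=7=|(1 2 7 3 4 6 5)|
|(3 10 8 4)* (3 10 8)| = 4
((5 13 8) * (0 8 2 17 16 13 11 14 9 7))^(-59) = (0 14 8 9 5 7 11)(2 17 16 13)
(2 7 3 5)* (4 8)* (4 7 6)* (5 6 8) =(2 8 7 3 6 4 5) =[0, 1, 8, 6, 5, 2, 4, 3, 7]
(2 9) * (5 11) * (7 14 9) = (2 7 14 9)(5 11) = [0, 1, 7, 3, 4, 11, 6, 14, 8, 2, 10, 5, 12, 13, 9]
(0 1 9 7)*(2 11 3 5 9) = (0 1 2 11 3 5 9 7) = [1, 2, 11, 5, 4, 9, 6, 0, 8, 7, 10, 3]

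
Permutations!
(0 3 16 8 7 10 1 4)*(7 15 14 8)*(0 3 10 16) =[10, 4, 2, 0, 3, 5, 6, 16, 15, 9, 1, 11, 12, 13, 8, 14, 7] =(0 10 1 4 3)(7 16)(8 15 14)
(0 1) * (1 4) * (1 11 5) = [4, 0, 2, 3, 11, 1, 6, 7, 8, 9, 10, 5] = (0 4 11 5 1)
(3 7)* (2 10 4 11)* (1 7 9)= (1 7 3 9)(2 10 4 11)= [0, 7, 10, 9, 11, 5, 6, 3, 8, 1, 4, 2]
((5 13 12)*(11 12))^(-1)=(5 12 11 13)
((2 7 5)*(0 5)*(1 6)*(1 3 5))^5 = ((0 1 6 3 5 2 7))^5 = (0 2 3 1 7 5 6)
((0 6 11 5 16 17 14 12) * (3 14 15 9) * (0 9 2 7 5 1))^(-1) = ((0 6 11 1)(2 7 5 16 17 15)(3 14 12 9))^(-1) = (0 1 11 6)(2 15 17 16 5 7)(3 9 12 14)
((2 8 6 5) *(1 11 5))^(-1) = ((1 11 5 2 8 6))^(-1) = (1 6 8 2 5 11)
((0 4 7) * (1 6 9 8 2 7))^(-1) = ((0 4 1 6 9 8 2 7))^(-1) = (0 7 2 8 9 6 1 4)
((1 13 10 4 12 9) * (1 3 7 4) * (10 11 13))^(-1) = (1 10)(3 9 12 4 7)(11 13)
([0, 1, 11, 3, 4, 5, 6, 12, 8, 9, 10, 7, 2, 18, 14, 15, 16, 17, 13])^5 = (2 11 7 12)(13 18)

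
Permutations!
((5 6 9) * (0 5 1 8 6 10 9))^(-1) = (0 6 8 1 9 10 5)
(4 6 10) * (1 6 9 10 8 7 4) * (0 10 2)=[10, 6, 0, 3, 9, 5, 8, 4, 7, 2, 1]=(0 10 1 6 8 7 4 9 2)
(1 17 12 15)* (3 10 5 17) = (1 3 10 5 17 12 15) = [0, 3, 2, 10, 4, 17, 6, 7, 8, 9, 5, 11, 15, 13, 14, 1, 16, 12]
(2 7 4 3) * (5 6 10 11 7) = (2 5 6 10 11 7 4 3) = [0, 1, 5, 2, 3, 6, 10, 4, 8, 9, 11, 7]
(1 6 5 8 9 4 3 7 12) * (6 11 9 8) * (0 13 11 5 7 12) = (0 13 11 9 4 3 12 1 5 6 7) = [13, 5, 2, 12, 3, 6, 7, 0, 8, 4, 10, 9, 1, 11]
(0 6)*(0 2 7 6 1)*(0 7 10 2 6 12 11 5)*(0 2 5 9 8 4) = [1, 7, 10, 3, 0, 2, 6, 12, 4, 8, 5, 9, 11] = (0 1 7 12 11 9 8 4)(2 10 5)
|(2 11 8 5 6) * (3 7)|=10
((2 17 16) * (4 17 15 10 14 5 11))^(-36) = (17)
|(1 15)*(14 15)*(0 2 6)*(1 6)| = |(0 2 1 14 15 6)| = 6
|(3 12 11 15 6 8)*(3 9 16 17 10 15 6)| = 10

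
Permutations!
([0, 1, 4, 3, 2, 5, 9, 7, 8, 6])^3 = [0, 1, 4, 3, 2, 5, 9, 7, 8, 6]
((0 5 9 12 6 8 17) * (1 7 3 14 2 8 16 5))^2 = ((0 1 7 3 14 2 8 17)(5 9 12 6 16))^2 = (0 7 14 8)(1 3 2 17)(5 12 16 9 6)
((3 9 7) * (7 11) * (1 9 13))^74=(1 11 3)(7 13 9)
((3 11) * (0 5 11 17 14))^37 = ((0 5 11 3 17 14))^37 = (0 5 11 3 17 14)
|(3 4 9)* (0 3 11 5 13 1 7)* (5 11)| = 8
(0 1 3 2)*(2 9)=(0 1 3 9 2)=[1, 3, 0, 9, 4, 5, 6, 7, 8, 2]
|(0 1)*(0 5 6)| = |(0 1 5 6)| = 4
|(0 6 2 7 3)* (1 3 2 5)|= 10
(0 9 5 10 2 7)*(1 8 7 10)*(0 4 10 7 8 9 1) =(0 1 9 5)(2 7 4 10) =[1, 9, 7, 3, 10, 0, 6, 4, 8, 5, 2]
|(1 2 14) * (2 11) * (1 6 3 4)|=7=|(1 11 2 14 6 3 4)|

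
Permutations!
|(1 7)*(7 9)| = 3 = |(1 9 7)|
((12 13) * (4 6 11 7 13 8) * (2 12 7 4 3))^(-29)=(2 3 8 12)(4 6 11)(7 13)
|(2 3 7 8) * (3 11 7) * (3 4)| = |(2 11 7 8)(3 4)| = 4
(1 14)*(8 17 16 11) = (1 14)(8 17 16 11) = [0, 14, 2, 3, 4, 5, 6, 7, 17, 9, 10, 8, 12, 13, 1, 15, 11, 16]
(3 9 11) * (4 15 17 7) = (3 9 11)(4 15 17 7) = [0, 1, 2, 9, 15, 5, 6, 4, 8, 11, 10, 3, 12, 13, 14, 17, 16, 7]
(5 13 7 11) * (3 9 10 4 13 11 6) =(3 9 10 4 13 7 6)(5 11) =[0, 1, 2, 9, 13, 11, 3, 6, 8, 10, 4, 5, 12, 7]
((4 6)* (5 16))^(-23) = ((4 6)(5 16))^(-23) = (4 6)(5 16)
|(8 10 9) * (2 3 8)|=5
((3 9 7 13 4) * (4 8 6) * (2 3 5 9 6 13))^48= (13)(2 7 9 5 4 6 3)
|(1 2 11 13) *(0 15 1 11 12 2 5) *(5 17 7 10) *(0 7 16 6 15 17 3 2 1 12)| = |(0 17 16 6 15 12 1 3 2)(5 7 10)(11 13)| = 18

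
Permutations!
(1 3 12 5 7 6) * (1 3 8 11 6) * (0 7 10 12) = (0 7 1 8 11 6 3)(5 10 12) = [7, 8, 2, 0, 4, 10, 3, 1, 11, 9, 12, 6, 5]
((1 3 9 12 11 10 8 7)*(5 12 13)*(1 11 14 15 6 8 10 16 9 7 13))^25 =((1 3 7 11 16 9)(5 12 14 15 6 8 13))^25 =(1 3 7 11 16 9)(5 6 12 8 14 13 15)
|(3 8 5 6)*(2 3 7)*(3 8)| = |(2 8 5 6 7)| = 5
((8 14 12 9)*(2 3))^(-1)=(2 3)(8 9 12 14)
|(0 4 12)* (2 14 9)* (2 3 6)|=|(0 4 12)(2 14 9 3 6)|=15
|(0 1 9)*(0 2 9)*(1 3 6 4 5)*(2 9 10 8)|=6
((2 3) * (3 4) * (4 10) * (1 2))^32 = (1 10 3 2 4) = ((1 2 10 4 3))^32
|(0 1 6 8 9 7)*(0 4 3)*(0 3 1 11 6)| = 8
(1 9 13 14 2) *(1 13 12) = (1 9 12)(2 13 14) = [0, 9, 13, 3, 4, 5, 6, 7, 8, 12, 10, 11, 1, 14, 2]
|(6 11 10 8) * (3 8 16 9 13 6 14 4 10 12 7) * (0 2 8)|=14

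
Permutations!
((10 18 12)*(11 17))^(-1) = (10 12 18)(11 17)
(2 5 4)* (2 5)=(4 5)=[0, 1, 2, 3, 5, 4]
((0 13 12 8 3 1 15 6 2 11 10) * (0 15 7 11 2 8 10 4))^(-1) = (0 4 11 7 1 3 8 6 15 10 12 13)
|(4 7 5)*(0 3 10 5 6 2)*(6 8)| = 9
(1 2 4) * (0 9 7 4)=[9, 2, 0, 3, 1, 5, 6, 4, 8, 7]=(0 9 7 4 1 2)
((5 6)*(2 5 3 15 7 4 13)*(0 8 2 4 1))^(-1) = (0 1 7 15 3 6 5 2 8)(4 13)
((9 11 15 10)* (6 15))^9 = (6 11 9 10 15)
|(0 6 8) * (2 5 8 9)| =6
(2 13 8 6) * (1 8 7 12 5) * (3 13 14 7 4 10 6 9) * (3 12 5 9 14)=(1 8 14 7 5)(2 3 13 4 10 6)(9 12)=[0, 8, 3, 13, 10, 1, 2, 5, 14, 12, 6, 11, 9, 4, 7]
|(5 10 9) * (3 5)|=|(3 5 10 9)|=4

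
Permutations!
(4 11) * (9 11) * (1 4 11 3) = (11)(1 4 9 3) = [0, 4, 2, 1, 9, 5, 6, 7, 8, 3, 10, 11]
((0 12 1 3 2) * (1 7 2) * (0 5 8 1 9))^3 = ((0 12 7 2 5 8 1 3 9))^3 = (0 2 1)(3 12 5)(7 8 9)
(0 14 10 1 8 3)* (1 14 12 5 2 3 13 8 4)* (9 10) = (0 12 5 2 3)(1 4)(8 13)(9 10 14) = [12, 4, 3, 0, 1, 2, 6, 7, 13, 10, 14, 11, 5, 8, 9]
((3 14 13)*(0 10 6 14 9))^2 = (0 6 13 9 10 14 3)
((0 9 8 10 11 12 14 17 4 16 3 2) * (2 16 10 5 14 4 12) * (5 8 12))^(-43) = (0 2 11 10 4 12 9)(3 16)(5 17 14)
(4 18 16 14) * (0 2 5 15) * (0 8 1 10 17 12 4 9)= (0 2 5 15 8 1 10 17 12 4 18 16 14 9)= [2, 10, 5, 3, 18, 15, 6, 7, 1, 0, 17, 11, 4, 13, 9, 8, 14, 12, 16]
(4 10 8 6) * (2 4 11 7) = [0, 1, 4, 3, 10, 5, 11, 2, 6, 9, 8, 7] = (2 4 10 8 6 11 7)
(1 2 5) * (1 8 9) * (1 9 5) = (9)(1 2)(5 8) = [0, 2, 1, 3, 4, 8, 6, 7, 5, 9]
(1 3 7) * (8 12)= (1 3 7)(8 12)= [0, 3, 2, 7, 4, 5, 6, 1, 12, 9, 10, 11, 8]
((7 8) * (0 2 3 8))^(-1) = (0 7 8 3 2)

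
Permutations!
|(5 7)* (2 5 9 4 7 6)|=|(2 5 6)(4 7 9)|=3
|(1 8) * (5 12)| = |(1 8)(5 12)| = 2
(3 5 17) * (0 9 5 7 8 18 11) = [9, 1, 2, 7, 4, 17, 6, 8, 18, 5, 10, 0, 12, 13, 14, 15, 16, 3, 11] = (0 9 5 17 3 7 8 18 11)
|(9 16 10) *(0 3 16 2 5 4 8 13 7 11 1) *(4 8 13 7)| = |(0 3 16 10 9 2 5 8 7 11 1)(4 13)| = 22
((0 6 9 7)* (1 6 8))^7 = ((0 8 1 6 9 7))^7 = (0 8 1 6 9 7)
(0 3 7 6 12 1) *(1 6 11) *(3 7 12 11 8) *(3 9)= [7, 0, 2, 12, 4, 5, 11, 8, 9, 3, 10, 1, 6]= (0 7 8 9 3 12 6 11 1)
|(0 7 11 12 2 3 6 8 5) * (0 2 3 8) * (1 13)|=6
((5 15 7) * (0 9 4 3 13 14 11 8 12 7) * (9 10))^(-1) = (0 15 5 7 12 8 11 14 13 3 4 9 10)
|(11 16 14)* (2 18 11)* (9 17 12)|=|(2 18 11 16 14)(9 17 12)|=15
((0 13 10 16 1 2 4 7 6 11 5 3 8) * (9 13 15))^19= (0 10 4 5 15 16 7 3 9 1 6 8 13 2 11)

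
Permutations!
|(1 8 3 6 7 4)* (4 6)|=4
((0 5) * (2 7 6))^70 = (2 7 6)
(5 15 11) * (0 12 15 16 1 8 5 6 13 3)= [12, 8, 2, 0, 4, 16, 13, 7, 5, 9, 10, 6, 15, 3, 14, 11, 1]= (0 12 15 11 6 13 3)(1 8 5 16)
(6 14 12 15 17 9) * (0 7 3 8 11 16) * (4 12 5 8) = (0 7 3 4 12 15 17 9 6 14 5 8 11 16) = [7, 1, 2, 4, 12, 8, 14, 3, 11, 6, 10, 16, 15, 13, 5, 17, 0, 9]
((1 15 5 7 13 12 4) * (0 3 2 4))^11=((0 3 2 4 1 15 5 7 13 12))^11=(0 3 2 4 1 15 5 7 13 12)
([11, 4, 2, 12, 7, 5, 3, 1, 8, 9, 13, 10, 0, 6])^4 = [6, 4, 2, 10, 7, 5, 11, 1, 8, 9, 12, 3, 13, 0]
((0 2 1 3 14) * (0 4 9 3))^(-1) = (0 1 2)(3 9 4 14)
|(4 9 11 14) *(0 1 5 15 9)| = 8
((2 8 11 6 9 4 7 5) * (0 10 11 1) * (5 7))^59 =(0 1 8 2 5 4 9 6 11 10)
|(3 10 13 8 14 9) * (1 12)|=|(1 12)(3 10 13 8 14 9)|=6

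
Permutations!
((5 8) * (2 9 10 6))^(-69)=((2 9 10 6)(5 8))^(-69)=(2 6 10 9)(5 8)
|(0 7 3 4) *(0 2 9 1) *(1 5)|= 8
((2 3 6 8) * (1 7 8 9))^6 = (1 9 6 3 2 8 7)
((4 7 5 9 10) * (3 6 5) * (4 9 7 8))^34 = (10)(3 5)(6 7)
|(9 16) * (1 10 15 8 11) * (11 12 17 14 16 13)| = 11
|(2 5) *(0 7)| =|(0 7)(2 5)| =2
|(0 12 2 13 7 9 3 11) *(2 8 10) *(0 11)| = 9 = |(0 12 8 10 2 13 7 9 3)|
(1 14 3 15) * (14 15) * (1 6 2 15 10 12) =(1 10 12)(2 15 6)(3 14) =[0, 10, 15, 14, 4, 5, 2, 7, 8, 9, 12, 11, 1, 13, 3, 6]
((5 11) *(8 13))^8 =(13)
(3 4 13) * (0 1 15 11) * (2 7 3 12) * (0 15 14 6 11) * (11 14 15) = (0 1 15)(2 7 3 4 13 12)(6 14) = [1, 15, 7, 4, 13, 5, 14, 3, 8, 9, 10, 11, 2, 12, 6, 0]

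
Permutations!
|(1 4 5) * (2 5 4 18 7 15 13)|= |(1 18 7 15 13 2 5)|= 7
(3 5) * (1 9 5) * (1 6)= [0, 9, 2, 6, 4, 3, 1, 7, 8, 5]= (1 9 5 3 6)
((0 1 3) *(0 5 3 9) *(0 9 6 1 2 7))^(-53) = (9)(0 2 7)(1 6)(3 5)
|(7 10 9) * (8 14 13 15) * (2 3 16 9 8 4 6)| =12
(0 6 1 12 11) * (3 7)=[6, 12, 2, 7, 4, 5, 1, 3, 8, 9, 10, 0, 11]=(0 6 1 12 11)(3 7)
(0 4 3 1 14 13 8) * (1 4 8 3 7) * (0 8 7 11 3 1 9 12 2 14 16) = (0 7 9 12 2 14 13 1 16)(3 4 11) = [7, 16, 14, 4, 11, 5, 6, 9, 8, 12, 10, 3, 2, 1, 13, 15, 0]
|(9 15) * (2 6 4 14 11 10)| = |(2 6 4 14 11 10)(9 15)| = 6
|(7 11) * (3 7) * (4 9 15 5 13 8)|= 6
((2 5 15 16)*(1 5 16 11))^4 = (16)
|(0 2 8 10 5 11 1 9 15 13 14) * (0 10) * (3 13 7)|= 30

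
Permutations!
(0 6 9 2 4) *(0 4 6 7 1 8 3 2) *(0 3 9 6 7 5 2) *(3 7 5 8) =(0 8 9 7 1 3)(2 5) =[8, 3, 5, 0, 4, 2, 6, 1, 9, 7]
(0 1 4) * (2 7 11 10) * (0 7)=[1, 4, 0, 3, 7, 5, 6, 11, 8, 9, 2, 10]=(0 1 4 7 11 10 2)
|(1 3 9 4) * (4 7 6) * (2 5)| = |(1 3 9 7 6 4)(2 5)| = 6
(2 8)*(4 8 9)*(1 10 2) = (1 10 2 9 4 8) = [0, 10, 9, 3, 8, 5, 6, 7, 1, 4, 2]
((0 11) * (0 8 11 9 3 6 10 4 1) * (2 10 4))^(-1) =(0 1 4 6 3 9)(2 10)(8 11)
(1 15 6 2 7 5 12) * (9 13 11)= [0, 15, 7, 3, 4, 12, 2, 5, 8, 13, 10, 9, 1, 11, 14, 6]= (1 15 6 2 7 5 12)(9 13 11)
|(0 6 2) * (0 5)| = 4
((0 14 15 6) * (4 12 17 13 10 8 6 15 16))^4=(0 12 8 16 13)(4 10 14 17 6)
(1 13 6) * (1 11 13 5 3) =[0, 5, 2, 1, 4, 3, 11, 7, 8, 9, 10, 13, 12, 6] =(1 5 3)(6 11 13)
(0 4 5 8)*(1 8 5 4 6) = (0 6 1 8) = [6, 8, 2, 3, 4, 5, 1, 7, 0]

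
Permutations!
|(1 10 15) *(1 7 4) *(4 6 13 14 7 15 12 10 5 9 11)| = 20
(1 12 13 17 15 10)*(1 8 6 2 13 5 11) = (1 12 5 11)(2 13 17 15 10 8 6) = [0, 12, 13, 3, 4, 11, 2, 7, 6, 9, 8, 1, 5, 17, 14, 10, 16, 15]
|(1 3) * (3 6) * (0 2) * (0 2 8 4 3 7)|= 7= |(0 8 4 3 1 6 7)|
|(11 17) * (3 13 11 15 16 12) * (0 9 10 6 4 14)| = |(0 9 10 6 4 14)(3 13 11 17 15 16 12)| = 42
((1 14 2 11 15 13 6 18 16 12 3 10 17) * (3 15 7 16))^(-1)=((1 14 2 11 7 16 12 15 13 6 18 3 10 17))^(-1)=(1 17 10 3 18 6 13 15 12 16 7 11 2 14)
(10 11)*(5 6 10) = (5 6 10 11) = [0, 1, 2, 3, 4, 6, 10, 7, 8, 9, 11, 5]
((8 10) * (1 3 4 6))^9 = ((1 3 4 6)(8 10))^9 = (1 3 4 6)(8 10)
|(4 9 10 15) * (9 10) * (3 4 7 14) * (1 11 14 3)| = |(1 11 14)(3 4 10 15 7)| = 15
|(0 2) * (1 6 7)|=6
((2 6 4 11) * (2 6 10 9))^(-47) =(2 10 9)(4 11 6)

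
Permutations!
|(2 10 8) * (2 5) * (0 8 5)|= |(0 8)(2 10 5)|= 6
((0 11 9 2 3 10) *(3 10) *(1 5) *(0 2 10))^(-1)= (0 2 10 9 11)(1 5)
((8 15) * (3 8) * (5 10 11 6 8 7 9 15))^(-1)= (3 15 9 7)(5 8 6 11 10)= ((3 7 9 15)(5 10 11 6 8))^(-1)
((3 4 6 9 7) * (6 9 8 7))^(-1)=(3 7 8 6 9 4)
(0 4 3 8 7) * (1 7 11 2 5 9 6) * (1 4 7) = (0 7)(2 5 9 6 4 3 8 11) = [7, 1, 5, 8, 3, 9, 4, 0, 11, 6, 10, 2]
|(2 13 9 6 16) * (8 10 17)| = 15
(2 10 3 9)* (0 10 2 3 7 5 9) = (0 10 7 5 9 3) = [10, 1, 2, 0, 4, 9, 6, 5, 8, 3, 7]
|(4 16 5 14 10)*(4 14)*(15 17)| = 6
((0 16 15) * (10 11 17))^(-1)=(0 15 16)(10 17 11)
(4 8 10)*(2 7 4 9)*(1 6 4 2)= [0, 6, 7, 3, 8, 5, 4, 2, 10, 1, 9]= (1 6 4 8 10 9)(2 7)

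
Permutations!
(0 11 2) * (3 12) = [11, 1, 0, 12, 4, 5, 6, 7, 8, 9, 10, 2, 3] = (0 11 2)(3 12)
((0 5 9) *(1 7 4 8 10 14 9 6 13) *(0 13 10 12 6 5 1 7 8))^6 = ((0 1 8 12 6 10 14 9 13 7 4))^6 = (0 14 1 9 8 13 12 7 6 4 10)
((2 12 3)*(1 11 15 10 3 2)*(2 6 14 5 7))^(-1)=((1 11 15 10 3)(2 12 6 14 5 7))^(-1)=(1 3 10 15 11)(2 7 5 14 6 12)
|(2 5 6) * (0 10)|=6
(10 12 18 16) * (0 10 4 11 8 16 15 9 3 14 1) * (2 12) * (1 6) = (0 10 2 12 18 15 9 3 14 6 1)(4 11 8 16) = [10, 0, 12, 14, 11, 5, 1, 7, 16, 3, 2, 8, 18, 13, 6, 9, 4, 17, 15]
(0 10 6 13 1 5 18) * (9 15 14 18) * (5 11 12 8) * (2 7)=(0 10 6 13 1 11 12 8 5 9 15 14 18)(2 7)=[10, 11, 7, 3, 4, 9, 13, 2, 5, 15, 6, 12, 8, 1, 18, 14, 16, 17, 0]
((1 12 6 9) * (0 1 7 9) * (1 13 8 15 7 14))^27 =((0 13 8 15 7 9 14 1 12 6))^27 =(0 1 7 13 12 9 8 6 14 15)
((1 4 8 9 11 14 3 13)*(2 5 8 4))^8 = (1 13 3 14 11 9 8 5 2)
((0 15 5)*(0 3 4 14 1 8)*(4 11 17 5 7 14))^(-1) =(0 8 1 14 7 15)(3 5 17 11)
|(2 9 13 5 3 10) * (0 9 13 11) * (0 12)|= |(0 9 11 12)(2 13 5 3 10)|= 20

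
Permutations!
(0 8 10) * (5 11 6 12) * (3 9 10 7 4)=(0 8 7 4 3 9 10)(5 11 6 12)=[8, 1, 2, 9, 3, 11, 12, 4, 7, 10, 0, 6, 5]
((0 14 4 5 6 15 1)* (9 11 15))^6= (0 11 5)(1 9 4)(6 14 15)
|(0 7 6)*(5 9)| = |(0 7 6)(5 9)| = 6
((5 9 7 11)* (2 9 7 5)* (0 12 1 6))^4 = ((0 12 1 6)(2 9 5 7 11))^4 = (12)(2 11 7 5 9)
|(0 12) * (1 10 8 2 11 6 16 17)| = |(0 12)(1 10 8 2 11 6 16 17)| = 8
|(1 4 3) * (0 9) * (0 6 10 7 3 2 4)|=14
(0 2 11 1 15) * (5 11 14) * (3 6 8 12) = (0 2 14 5 11 1 15)(3 6 8 12) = [2, 15, 14, 6, 4, 11, 8, 7, 12, 9, 10, 1, 3, 13, 5, 0]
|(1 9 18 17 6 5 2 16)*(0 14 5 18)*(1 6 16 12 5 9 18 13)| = 6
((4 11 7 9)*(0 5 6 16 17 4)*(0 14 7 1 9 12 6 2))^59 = (0 2 5)(1 11 4 17 16 6 12 7 14 9)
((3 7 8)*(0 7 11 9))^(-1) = (0 9 11 3 8 7)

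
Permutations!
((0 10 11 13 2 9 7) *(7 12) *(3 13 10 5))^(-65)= ((0 5 3 13 2 9 12 7)(10 11))^(-65)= (0 7 12 9 2 13 3 5)(10 11)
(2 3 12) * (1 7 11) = [0, 7, 3, 12, 4, 5, 6, 11, 8, 9, 10, 1, 2] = (1 7 11)(2 3 12)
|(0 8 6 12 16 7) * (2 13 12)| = 8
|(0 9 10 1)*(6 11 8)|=|(0 9 10 1)(6 11 8)|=12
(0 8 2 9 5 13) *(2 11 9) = (0 8 11 9 5 13) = [8, 1, 2, 3, 4, 13, 6, 7, 11, 5, 10, 9, 12, 0]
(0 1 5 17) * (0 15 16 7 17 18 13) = (0 1 5 18 13)(7 17 15 16) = [1, 5, 2, 3, 4, 18, 6, 17, 8, 9, 10, 11, 12, 0, 14, 16, 7, 15, 13]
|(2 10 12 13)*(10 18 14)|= 6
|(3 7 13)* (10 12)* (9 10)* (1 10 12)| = 6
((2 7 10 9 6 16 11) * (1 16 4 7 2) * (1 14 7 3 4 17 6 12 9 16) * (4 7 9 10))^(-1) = (3 4 7)(6 17)(9 14 11 16 10 12)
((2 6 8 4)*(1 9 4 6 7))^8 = (1 2 9 7 4)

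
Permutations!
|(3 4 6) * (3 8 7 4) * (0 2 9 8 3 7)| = 4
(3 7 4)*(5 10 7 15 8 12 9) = [0, 1, 2, 15, 3, 10, 6, 4, 12, 5, 7, 11, 9, 13, 14, 8] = (3 15 8 12 9 5 10 7 4)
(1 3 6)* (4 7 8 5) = (1 3 6)(4 7 8 5) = [0, 3, 2, 6, 7, 4, 1, 8, 5]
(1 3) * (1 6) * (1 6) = (6)(1 3) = [0, 3, 2, 1, 4, 5, 6]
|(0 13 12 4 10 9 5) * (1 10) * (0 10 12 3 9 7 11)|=|(0 13 3 9 5 10 7 11)(1 12 4)|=24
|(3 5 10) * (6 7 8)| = 3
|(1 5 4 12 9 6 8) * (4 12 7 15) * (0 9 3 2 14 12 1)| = 12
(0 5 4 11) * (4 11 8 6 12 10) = [5, 1, 2, 3, 8, 11, 12, 7, 6, 9, 4, 0, 10] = (0 5 11)(4 8 6 12 10)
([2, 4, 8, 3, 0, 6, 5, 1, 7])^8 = (0 8 1)(2 7 4)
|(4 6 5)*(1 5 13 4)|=6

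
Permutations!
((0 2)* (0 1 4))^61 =(0 2 1 4)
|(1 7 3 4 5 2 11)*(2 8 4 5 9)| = 9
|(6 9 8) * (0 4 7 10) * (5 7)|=|(0 4 5 7 10)(6 9 8)|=15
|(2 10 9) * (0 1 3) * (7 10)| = 12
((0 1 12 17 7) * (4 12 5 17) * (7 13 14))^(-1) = (0 7 14 13 17 5 1)(4 12)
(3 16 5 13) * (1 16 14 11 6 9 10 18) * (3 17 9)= (1 16 5 13 17 9 10 18)(3 14 11 6)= [0, 16, 2, 14, 4, 13, 3, 7, 8, 10, 18, 6, 12, 17, 11, 15, 5, 9, 1]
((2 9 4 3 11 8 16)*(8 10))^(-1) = ((2 9 4 3 11 10 8 16))^(-1) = (2 16 8 10 11 3 4 9)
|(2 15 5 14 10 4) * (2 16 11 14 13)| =|(2 15 5 13)(4 16 11 14 10)| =20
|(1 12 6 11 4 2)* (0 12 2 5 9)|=14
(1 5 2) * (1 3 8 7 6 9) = (1 5 2 3 8 7 6 9) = [0, 5, 3, 8, 4, 2, 9, 6, 7, 1]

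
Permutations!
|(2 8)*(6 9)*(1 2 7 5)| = |(1 2 8 7 5)(6 9)| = 10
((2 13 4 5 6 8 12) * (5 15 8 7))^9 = ((2 13 4 15 8 12)(5 6 7))^9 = (2 15)(4 12)(8 13)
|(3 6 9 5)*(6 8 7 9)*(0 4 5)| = 7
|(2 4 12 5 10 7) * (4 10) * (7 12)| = |(2 10 12 5 4 7)| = 6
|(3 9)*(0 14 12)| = 6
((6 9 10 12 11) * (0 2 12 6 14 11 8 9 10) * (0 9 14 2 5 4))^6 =((0 5 4)(2 12 8 14 11)(6 10))^6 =(2 12 8 14 11)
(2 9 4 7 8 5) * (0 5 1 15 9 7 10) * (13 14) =(0 5 2 7 8 1 15 9 4 10)(13 14) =[5, 15, 7, 3, 10, 2, 6, 8, 1, 4, 0, 11, 12, 14, 13, 9]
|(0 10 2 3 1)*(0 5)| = 6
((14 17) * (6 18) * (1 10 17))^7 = (1 14 17 10)(6 18)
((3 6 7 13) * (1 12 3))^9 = (1 6)(3 13)(7 12)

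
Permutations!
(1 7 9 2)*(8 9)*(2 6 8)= (1 7 2)(6 8 9)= [0, 7, 1, 3, 4, 5, 8, 2, 9, 6]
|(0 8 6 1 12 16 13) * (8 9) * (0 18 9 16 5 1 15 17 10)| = 30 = |(0 16 13 18 9 8 6 15 17 10)(1 12 5)|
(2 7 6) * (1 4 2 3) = [0, 4, 7, 1, 2, 5, 3, 6] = (1 4 2 7 6 3)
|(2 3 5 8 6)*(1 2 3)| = |(1 2)(3 5 8 6)| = 4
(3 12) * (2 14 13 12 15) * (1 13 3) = [0, 13, 14, 15, 4, 5, 6, 7, 8, 9, 10, 11, 1, 12, 3, 2] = (1 13 12)(2 14 3 15)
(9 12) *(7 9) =[0, 1, 2, 3, 4, 5, 6, 9, 8, 12, 10, 11, 7] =(7 9 12)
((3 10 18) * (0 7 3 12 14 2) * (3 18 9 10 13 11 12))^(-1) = (0 2 14 12 11 13 3 18 7)(9 10)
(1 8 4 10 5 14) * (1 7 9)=(1 8 4 10 5 14 7 9)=[0, 8, 2, 3, 10, 14, 6, 9, 4, 1, 5, 11, 12, 13, 7]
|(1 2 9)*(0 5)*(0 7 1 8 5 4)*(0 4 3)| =6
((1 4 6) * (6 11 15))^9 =(1 6 15 11 4)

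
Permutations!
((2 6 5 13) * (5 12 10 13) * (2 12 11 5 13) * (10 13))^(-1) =((2 6 11 5 10)(12 13))^(-1) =(2 10 5 11 6)(12 13)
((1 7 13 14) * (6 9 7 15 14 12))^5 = (1 14 15)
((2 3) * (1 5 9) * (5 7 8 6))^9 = ((1 7 8 6 5 9)(2 3))^9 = (1 6)(2 3)(5 7)(8 9)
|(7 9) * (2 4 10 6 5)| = 10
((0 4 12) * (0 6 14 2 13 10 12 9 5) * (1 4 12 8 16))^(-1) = (0 5 9 4 1 16 8 10 13 2 14 6 12)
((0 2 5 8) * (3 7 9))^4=(3 7 9)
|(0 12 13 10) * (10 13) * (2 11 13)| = 3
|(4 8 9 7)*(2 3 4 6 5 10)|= |(2 3 4 8 9 7 6 5 10)|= 9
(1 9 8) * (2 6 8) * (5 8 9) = (1 5 8)(2 6 9) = [0, 5, 6, 3, 4, 8, 9, 7, 1, 2]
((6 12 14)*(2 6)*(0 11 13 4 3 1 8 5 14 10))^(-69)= ((0 11 13 4 3 1 8 5 14 2 6 12 10))^(-69)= (0 2 1 11 6 8 13 12 5 4 10 14 3)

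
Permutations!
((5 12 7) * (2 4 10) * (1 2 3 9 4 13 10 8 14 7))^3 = ((1 2 13 10 3 9 4 8 14 7 5 12))^3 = (1 10 4 7)(2 3 8 5)(9 14 12 13)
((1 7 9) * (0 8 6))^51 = ((0 8 6)(1 7 9))^51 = (9)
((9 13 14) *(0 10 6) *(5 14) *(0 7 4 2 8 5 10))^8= (2 7 10 9 5)(4 6 13 14 8)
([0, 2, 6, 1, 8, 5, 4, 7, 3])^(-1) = [0, 3, 1, 8, 6, 5, 2, 7, 4]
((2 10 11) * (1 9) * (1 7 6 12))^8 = (1 6 9 12 7)(2 11 10)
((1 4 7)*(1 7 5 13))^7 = ((1 4 5 13))^7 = (1 13 5 4)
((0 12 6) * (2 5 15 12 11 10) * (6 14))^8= ((0 11 10 2 5 15 12 14 6))^8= (0 6 14 12 15 5 2 10 11)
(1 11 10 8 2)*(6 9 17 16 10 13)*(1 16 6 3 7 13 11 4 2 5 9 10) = [0, 4, 16, 7, 2, 9, 10, 13, 5, 17, 8, 11, 12, 3, 14, 15, 1, 6] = (1 4 2 16)(3 7 13)(5 9 17 6 10 8)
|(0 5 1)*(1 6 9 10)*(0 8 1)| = |(0 5 6 9 10)(1 8)| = 10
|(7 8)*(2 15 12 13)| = |(2 15 12 13)(7 8)| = 4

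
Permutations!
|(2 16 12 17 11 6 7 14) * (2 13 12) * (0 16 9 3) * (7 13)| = |(0 16 2 9 3)(6 13 12 17 11)(7 14)| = 10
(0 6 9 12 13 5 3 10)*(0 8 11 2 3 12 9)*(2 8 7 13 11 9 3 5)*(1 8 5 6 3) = (0 3 10 7 13 2 6)(1 8 9)(5 12 11) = [3, 8, 6, 10, 4, 12, 0, 13, 9, 1, 7, 5, 11, 2]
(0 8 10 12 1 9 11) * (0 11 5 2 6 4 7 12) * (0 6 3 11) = (0 8 10 6 4 7 12 1 9 5 2 3 11) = [8, 9, 3, 11, 7, 2, 4, 12, 10, 5, 6, 0, 1]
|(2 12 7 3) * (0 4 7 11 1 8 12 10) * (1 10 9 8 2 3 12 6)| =30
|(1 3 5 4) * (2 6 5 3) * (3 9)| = 10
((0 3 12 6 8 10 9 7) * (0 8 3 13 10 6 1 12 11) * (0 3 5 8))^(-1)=((0 13 10 9 7)(1 12)(3 11)(5 8 6))^(-1)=(0 7 9 10 13)(1 12)(3 11)(5 6 8)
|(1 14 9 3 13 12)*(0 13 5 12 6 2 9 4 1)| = 24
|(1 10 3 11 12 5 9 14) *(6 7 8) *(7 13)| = |(1 10 3 11 12 5 9 14)(6 13 7 8)| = 8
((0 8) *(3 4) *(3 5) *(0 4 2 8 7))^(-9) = ((0 7)(2 8 4 5 3))^(-9) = (0 7)(2 8 4 5 3)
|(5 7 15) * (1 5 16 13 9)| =7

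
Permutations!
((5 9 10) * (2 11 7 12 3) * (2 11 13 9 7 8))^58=((2 13 9 10 5 7 12 3 11 8))^58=(2 11 12 5 9)(3 7 10 13 8)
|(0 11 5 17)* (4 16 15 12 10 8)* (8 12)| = 4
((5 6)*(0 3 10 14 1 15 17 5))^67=((0 3 10 14 1 15 17 5 6))^67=(0 1 6 14 5 10 17 3 15)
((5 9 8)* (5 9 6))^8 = (9)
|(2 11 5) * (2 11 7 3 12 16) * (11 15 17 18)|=5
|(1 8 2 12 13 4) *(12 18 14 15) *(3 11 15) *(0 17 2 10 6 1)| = 44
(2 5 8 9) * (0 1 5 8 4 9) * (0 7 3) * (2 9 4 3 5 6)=[1, 6, 8, 0, 4, 3, 2, 5, 7, 9]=(9)(0 1 6 2 8 7 5 3)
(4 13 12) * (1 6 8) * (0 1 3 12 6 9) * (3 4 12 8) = (0 1 9)(3 8 4 13 6) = [1, 9, 2, 8, 13, 5, 3, 7, 4, 0, 10, 11, 12, 6]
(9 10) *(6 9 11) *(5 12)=(5 12)(6 9 10 11)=[0, 1, 2, 3, 4, 12, 9, 7, 8, 10, 11, 6, 5]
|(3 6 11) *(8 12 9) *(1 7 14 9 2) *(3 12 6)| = 9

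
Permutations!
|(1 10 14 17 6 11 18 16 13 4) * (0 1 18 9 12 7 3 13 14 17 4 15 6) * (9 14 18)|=20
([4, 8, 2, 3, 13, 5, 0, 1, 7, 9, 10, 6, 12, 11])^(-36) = [6, 1, 2, 3, 0, 5, 11, 7, 8, 9, 10, 13, 12, 4]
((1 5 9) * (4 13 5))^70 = (13)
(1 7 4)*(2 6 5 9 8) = (1 7 4)(2 6 5 9 8) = [0, 7, 6, 3, 1, 9, 5, 4, 2, 8]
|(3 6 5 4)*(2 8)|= 4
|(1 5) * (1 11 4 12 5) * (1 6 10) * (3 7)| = 12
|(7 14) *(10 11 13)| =6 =|(7 14)(10 11 13)|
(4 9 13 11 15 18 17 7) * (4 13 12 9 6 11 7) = [0, 1, 2, 3, 6, 5, 11, 13, 8, 12, 10, 15, 9, 7, 14, 18, 16, 4, 17] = (4 6 11 15 18 17)(7 13)(9 12)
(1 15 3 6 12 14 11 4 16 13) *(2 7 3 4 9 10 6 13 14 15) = (1 2 7 3 13)(4 16 14 11 9 10 6 12 15) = [0, 2, 7, 13, 16, 5, 12, 3, 8, 10, 6, 9, 15, 1, 11, 4, 14]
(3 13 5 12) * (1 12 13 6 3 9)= (1 12 9)(3 6)(5 13)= [0, 12, 2, 6, 4, 13, 3, 7, 8, 1, 10, 11, 9, 5]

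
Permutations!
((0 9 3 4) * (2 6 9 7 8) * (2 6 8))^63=((0 7 2 8 6 9 3 4))^63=(0 4 3 9 6 8 2 7)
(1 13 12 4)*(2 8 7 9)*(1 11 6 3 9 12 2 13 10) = (1 10)(2 8 7 12 4 11 6 3 9 13) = [0, 10, 8, 9, 11, 5, 3, 12, 7, 13, 1, 6, 4, 2]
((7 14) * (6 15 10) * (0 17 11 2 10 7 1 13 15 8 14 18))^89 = ((0 17 11 2 10 6 8 14 1 13 15 7 18))^89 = (0 7 13 14 6 2 17 18 15 1 8 10 11)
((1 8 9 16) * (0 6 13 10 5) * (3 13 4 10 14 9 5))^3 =((0 6 4 10 3 13 14 9 16 1 8 5))^3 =(0 10 14 1)(3 9 8 6)(4 13 16 5)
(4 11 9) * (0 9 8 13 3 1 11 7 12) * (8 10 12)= [9, 11, 2, 1, 7, 5, 6, 8, 13, 4, 12, 10, 0, 3]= (0 9 4 7 8 13 3 1 11 10 12)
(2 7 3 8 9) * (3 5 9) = [0, 1, 7, 8, 4, 9, 6, 5, 3, 2] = (2 7 5 9)(3 8)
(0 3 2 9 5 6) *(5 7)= [3, 1, 9, 2, 4, 6, 0, 5, 8, 7]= (0 3 2 9 7 5 6)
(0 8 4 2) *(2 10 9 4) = (0 8 2)(4 10 9) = [8, 1, 0, 3, 10, 5, 6, 7, 2, 4, 9]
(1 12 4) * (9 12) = (1 9 12 4) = [0, 9, 2, 3, 1, 5, 6, 7, 8, 12, 10, 11, 4]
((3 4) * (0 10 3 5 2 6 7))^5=(0 2 3 7 5 10 6 4)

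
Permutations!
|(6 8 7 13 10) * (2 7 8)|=5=|(2 7 13 10 6)|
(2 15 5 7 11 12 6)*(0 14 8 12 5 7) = (0 14 8 12 6 2 15 7 11 5) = [14, 1, 15, 3, 4, 0, 2, 11, 12, 9, 10, 5, 6, 13, 8, 7]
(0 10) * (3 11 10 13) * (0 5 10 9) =[13, 1, 2, 11, 4, 10, 6, 7, 8, 0, 5, 9, 12, 3] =(0 13 3 11 9)(5 10)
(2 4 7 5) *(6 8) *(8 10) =[0, 1, 4, 3, 7, 2, 10, 5, 6, 9, 8] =(2 4 7 5)(6 10 8)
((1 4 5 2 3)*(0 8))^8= (8)(1 2 4 3 5)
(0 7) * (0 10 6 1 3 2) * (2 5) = (0 7 10 6 1 3 5 2) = [7, 3, 0, 5, 4, 2, 1, 10, 8, 9, 6]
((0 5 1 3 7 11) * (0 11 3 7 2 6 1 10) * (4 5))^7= (11)(0 10 5 4)(1 3 6 7 2)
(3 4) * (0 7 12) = (0 7 12)(3 4) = [7, 1, 2, 4, 3, 5, 6, 12, 8, 9, 10, 11, 0]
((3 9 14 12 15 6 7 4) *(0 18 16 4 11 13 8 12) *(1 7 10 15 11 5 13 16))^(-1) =(0 14 9 3 4 16 11 12 8 13 5 7 1 18)(6 15 10)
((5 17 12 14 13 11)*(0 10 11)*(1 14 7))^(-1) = (0 13 14 1 7 12 17 5 11 10)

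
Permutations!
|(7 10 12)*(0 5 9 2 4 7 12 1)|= |(12)(0 5 9 2 4 7 10 1)|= 8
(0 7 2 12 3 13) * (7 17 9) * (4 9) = (0 17 4 9 7 2 12 3 13) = [17, 1, 12, 13, 9, 5, 6, 2, 8, 7, 10, 11, 3, 0, 14, 15, 16, 4]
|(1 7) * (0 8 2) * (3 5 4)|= |(0 8 2)(1 7)(3 5 4)|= 6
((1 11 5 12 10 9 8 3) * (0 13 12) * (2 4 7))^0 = (13) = ((0 13 12 10 9 8 3 1 11 5)(2 4 7))^0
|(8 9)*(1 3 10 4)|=|(1 3 10 4)(8 9)|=4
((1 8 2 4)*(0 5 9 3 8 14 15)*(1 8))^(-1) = ((0 5 9 3 1 14 15)(2 4 8))^(-1) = (0 15 14 1 3 9 5)(2 8 4)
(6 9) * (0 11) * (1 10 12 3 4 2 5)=(0 11)(1 10 12 3 4 2 5)(6 9)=[11, 10, 5, 4, 2, 1, 9, 7, 8, 6, 12, 0, 3]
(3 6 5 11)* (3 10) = (3 6 5 11 10) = [0, 1, 2, 6, 4, 11, 5, 7, 8, 9, 3, 10]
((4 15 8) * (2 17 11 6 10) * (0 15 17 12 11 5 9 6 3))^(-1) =(0 3 11 12 2 10 6 9 5 17 4 8 15)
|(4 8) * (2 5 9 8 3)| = 6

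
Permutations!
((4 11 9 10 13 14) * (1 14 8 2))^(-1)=(1 2 8 13 10 9 11 4 14)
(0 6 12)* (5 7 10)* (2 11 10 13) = (0 6 12)(2 11 10 5 7 13) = [6, 1, 11, 3, 4, 7, 12, 13, 8, 9, 5, 10, 0, 2]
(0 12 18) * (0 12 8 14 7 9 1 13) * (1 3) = (0 8 14 7 9 3 1 13)(12 18) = [8, 13, 2, 1, 4, 5, 6, 9, 14, 3, 10, 11, 18, 0, 7, 15, 16, 17, 12]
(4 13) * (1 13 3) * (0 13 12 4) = (0 13)(1 12 4 3) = [13, 12, 2, 1, 3, 5, 6, 7, 8, 9, 10, 11, 4, 0]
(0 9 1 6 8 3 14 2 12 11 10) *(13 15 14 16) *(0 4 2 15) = (0 9 1 6 8 3 16 13)(2 12 11 10 4)(14 15) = [9, 6, 12, 16, 2, 5, 8, 7, 3, 1, 4, 10, 11, 0, 15, 14, 13]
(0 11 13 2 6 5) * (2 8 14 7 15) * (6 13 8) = (0 11 8 14 7 15 2 13 6 5) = [11, 1, 13, 3, 4, 0, 5, 15, 14, 9, 10, 8, 12, 6, 7, 2]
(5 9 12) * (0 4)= (0 4)(5 9 12)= [4, 1, 2, 3, 0, 9, 6, 7, 8, 12, 10, 11, 5]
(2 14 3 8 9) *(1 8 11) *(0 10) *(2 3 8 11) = (0 10)(1 11)(2 14 8 9 3) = [10, 11, 14, 2, 4, 5, 6, 7, 9, 3, 0, 1, 12, 13, 8]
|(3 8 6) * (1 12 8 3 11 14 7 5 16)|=|(1 12 8 6 11 14 7 5 16)|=9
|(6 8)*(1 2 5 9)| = |(1 2 5 9)(6 8)| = 4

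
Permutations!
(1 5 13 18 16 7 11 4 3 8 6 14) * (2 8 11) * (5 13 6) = (1 13 18 16 7 2 8 5 6 14)(3 11 4) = [0, 13, 8, 11, 3, 6, 14, 2, 5, 9, 10, 4, 12, 18, 1, 15, 7, 17, 16]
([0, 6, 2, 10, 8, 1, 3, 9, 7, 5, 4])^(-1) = [0, 5, 2, 6, 10, 9, 1, 8, 4, 7, 3]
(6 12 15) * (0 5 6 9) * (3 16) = (0 5 6 12 15 9)(3 16) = [5, 1, 2, 16, 4, 6, 12, 7, 8, 0, 10, 11, 15, 13, 14, 9, 3]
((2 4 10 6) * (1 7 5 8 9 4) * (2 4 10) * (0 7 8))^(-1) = (0 5 7)(1 2 4 6 10 9 8)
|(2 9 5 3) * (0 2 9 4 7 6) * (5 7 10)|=9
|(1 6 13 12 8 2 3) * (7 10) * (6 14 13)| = 14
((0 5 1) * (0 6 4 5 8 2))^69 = (8)(1 6 4 5) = ((0 8 2)(1 6 4 5))^69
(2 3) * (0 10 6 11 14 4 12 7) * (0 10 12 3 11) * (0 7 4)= (0 12 4 3 2 11 14)(6 7 10)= [12, 1, 11, 2, 3, 5, 7, 10, 8, 9, 6, 14, 4, 13, 0]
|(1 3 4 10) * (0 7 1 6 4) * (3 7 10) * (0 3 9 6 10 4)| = 4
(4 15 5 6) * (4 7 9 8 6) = (4 15 5)(6 7 9 8) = [0, 1, 2, 3, 15, 4, 7, 9, 6, 8, 10, 11, 12, 13, 14, 5]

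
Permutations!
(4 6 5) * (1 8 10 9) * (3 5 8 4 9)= (1 4 6 8 10 3 5 9)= [0, 4, 2, 5, 6, 9, 8, 7, 10, 1, 3]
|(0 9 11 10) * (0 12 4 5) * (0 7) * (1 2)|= |(0 9 11 10 12 4 5 7)(1 2)|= 8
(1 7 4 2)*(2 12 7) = (1 2)(4 12 7) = [0, 2, 1, 3, 12, 5, 6, 4, 8, 9, 10, 11, 7]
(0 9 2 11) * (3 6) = (0 9 2 11)(3 6) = [9, 1, 11, 6, 4, 5, 3, 7, 8, 2, 10, 0]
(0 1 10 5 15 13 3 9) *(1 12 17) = (0 12 17 1 10 5 15 13 3 9) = [12, 10, 2, 9, 4, 15, 6, 7, 8, 0, 5, 11, 17, 3, 14, 13, 16, 1]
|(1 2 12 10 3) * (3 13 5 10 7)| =|(1 2 12 7 3)(5 10 13)| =15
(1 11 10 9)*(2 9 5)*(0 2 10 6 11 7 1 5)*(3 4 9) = [2, 7, 3, 4, 9, 10, 11, 1, 8, 5, 0, 6] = (0 2 3 4 9 5 10)(1 7)(6 11)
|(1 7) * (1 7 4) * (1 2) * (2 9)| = 4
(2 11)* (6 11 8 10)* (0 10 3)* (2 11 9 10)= (11)(0 2 8 3)(6 9 10)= [2, 1, 8, 0, 4, 5, 9, 7, 3, 10, 6, 11]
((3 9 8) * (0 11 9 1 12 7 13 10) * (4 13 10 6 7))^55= (0 4 9 6 3 10 12 11 13 8 7 1)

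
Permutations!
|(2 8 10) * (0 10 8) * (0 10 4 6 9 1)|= 10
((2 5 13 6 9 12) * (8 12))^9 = (2 13 9 12 5 6 8)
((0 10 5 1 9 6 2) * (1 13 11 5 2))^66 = (13)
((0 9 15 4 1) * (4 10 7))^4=(0 7 9 4 15 1 10)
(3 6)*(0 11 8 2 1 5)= [11, 5, 1, 6, 4, 0, 3, 7, 2, 9, 10, 8]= (0 11 8 2 1 5)(3 6)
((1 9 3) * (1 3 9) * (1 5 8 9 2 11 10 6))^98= ((1 5 8 9 2 11 10 6))^98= (1 8 2 10)(5 9 11 6)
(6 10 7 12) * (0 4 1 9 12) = [4, 9, 2, 3, 1, 5, 10, 0, 8, 12, 7, 11, 6] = (0 4 1 9 12 6 10 7)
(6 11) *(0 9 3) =(0 9 3)(6 11) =[9, 1, 2, 0, 4, 5, 11, 7, 8, 3, 10, 6]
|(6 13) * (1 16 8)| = |(1 16 8)(6 13)| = 6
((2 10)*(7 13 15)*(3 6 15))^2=((2 10)(3 6 15 7 13))^2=(3 15 13 6 7)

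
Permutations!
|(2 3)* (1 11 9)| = |(1 11 9)(2 3)| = 6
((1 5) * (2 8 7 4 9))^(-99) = (1 5)(2 8 7 4 9)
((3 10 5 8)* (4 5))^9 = ((3 10 4 5 8))^9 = (3 8 5 4 10)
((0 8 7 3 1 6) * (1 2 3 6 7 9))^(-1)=((0 8 9 1 7 6)(2 3))^(-1)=(0 6 7 1 9 8)(2 3)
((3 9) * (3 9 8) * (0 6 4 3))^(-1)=(9)(0 8 3 4 6)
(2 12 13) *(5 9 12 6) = [0, 1, 6, 3, 4, 9, 5, 7, 8, 12, 10, 11, 13, 2] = (2 6 5 9 12 13)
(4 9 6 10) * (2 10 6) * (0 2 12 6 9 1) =(0 2 10 4 1)(6 9 12) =[2, 0, 10, 3, 1, 5, 9, 7, 8, 12, 4, 11, 6]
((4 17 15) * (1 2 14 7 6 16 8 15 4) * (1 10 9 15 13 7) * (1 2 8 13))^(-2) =(17)(6 13)(7 16)(9 15 10)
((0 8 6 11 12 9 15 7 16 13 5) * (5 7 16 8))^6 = ((0 5)(6 11 12 9 15 16 13 7 8))^6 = (6 13 9)(7 15 11)(8 16 12)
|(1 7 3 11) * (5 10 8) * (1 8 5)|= 10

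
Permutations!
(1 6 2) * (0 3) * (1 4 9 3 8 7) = [8, 6, 4, 0, 9, 5, 2, 1, 7, 3] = (0 8 7 1 6 2 4 9 3)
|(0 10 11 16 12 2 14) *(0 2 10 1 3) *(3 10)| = |(0 1 10 11 16 12 3)(2 14)| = 14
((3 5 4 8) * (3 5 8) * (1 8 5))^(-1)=(1 8)(3 4 5)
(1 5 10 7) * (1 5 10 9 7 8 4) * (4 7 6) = (1 10 8 7 5 9 6 4) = [0, 10, 2, 3, 1, 9, 4, 5, 7, 6, 8]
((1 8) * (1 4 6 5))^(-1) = (1 5 6 4 8) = ((1 8 4 6 5))^(-1)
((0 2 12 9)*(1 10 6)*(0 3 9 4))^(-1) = ((0 2 12 4)(1 10 6)(3 9))^(-1) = (0 4 12 2)(1 6 10)(3 9)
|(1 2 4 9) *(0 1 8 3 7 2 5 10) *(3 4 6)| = 12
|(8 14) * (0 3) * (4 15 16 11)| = |(0 3)(4 15 16 11)(8 14)| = 4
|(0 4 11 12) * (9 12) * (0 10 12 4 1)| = 6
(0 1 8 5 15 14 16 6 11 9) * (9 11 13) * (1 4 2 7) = (0 4 2 7 1 8 5 15 14 16 6 13 9) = [4, 8, 7, 3, 2, 15, 13, 1, 5, 0, 10, 11, 12, 9, 16, 14, 6]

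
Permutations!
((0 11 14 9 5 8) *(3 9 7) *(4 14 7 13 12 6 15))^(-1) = (0 8 5 9 3 7 11)(4 15 6 12 13 14)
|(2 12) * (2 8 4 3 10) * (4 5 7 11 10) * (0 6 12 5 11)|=18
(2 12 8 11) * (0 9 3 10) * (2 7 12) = [9, 1, 2, 10, 4, 5, 6, 12, 11, 3, 0, 7, 8] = (0 9 3 10)(7 12 8 11)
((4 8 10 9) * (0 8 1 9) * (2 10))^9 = (0 8 2 10)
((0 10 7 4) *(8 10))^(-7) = (0 7 8 4 10)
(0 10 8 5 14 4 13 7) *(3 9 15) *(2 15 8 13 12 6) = (0 10 13 7)(2 15 3 9 8 5 14 4 12 6) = [10, 1, 15, 9, 12, 14, 2, 0, 5, 8, 13, 11, 6, 7, 4, 3]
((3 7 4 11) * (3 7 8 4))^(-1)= (3 7 11 4 8)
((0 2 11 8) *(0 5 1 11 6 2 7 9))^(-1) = (0 9 7)(1 5 8 11)(2 6)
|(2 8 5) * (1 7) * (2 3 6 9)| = |(1 7)(2 8 5 3 6 9)| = 6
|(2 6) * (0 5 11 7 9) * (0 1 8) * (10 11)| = |(0 5 10 11 7 9 1 8)(2 6)| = 8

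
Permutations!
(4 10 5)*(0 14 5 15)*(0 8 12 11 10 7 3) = (0 14 5 4 7 3)(8 12 11 10 15) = [14, 1, 2, 0, 7, 4, 6, 3, 12, 9, 15, 10, 11, 13, 5, 8]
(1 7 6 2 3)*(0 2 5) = (0 2 3 1 7 6 5) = [2, 7, 3, 1, 4, 0, 5, 6]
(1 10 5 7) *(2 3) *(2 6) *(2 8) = (1 10 5 7)(2 3 6 8) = [0, 10, 3, 6, 4, 7, 8, 1, 2, 9, 5]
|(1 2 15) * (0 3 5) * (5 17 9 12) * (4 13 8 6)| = |(0 3 17 9 12 5)(1 2 15)(4 13 8 6)| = 12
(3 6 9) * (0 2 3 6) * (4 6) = (0 2 3)(4 6 9) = [2, 1, 3, 0, 6, 5, 9, 7, 8, 4]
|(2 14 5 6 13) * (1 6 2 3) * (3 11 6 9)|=3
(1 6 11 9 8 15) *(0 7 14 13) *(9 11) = (0 7 14 13)(1 6 9 8 15) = [7, 6, 2, 3, 4, 5, 9, 14, 15, 8, 10, 11, 12, 0, 13, 1]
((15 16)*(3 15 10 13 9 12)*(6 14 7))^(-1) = ((3 15 16 10 13 9 12)(6 14 7))^(-1) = (3 12 9 13 10 16 15)(6 7 14)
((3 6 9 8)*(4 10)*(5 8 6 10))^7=(3 4 8 10 5)(6 9)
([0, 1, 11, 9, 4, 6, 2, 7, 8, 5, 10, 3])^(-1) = [0, 1, 6, 11, 4, 9, 5, 7, 8, 3, 10, 2]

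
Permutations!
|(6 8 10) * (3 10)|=4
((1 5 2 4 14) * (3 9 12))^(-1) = (1 14 4 2 5)(3 12 9)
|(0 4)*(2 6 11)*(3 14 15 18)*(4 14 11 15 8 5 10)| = |(0 14 8 5 10 4)(2 6 15 18 3 11)| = 6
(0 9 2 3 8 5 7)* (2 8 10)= (0 9 8 5 7)(2 3 10)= [9, 1, 3, 10, 4, 7, 6, 0, 5, 8, 2]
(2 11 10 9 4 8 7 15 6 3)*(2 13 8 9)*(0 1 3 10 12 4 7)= (0 1 3 13 8)(2 11 12 4 9 7 15 6 10)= [1, 3, 11, 13, 9, 5, 10, 15, 0, 7, 2, 12, 4, 8, 14, 6]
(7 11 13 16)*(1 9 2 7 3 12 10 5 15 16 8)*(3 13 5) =(1 9 2 7 11 5 15 16 13 8)(3 12 10) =[0, 9, 7, 12, 4, 15, 6, 11, 1, 2, 3, 5, 10, 8, 14, 16, 13]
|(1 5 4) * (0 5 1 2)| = |(0 5 4 2)| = 4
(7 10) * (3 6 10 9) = (3 6 10 7 9) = [0, 1, 2, 6, 4, 5, 10, 9, 8, 3, 7]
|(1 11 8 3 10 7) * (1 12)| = |(1 11 8 3 10 7 12)| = 7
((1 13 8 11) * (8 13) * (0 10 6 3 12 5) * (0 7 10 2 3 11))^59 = ((13)(0 2 3 12 5 7 10 6 11 1 8))^59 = (13)(0 5 11 2 7 1 3 10 8 12 6)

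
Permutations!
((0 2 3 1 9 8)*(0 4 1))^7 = ((0 2 3)(1 9 8 4))^7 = (0 2 3)(1 4 8 9)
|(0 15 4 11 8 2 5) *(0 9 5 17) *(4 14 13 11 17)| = |(0 15 14 13 11 8 2 4 17)(5 9)| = 18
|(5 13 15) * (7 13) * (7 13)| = 3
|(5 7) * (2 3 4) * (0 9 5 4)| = 7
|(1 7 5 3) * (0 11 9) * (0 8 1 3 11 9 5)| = 10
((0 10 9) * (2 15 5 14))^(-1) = ((0 10 9)(2 15 5 14))^(-1) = (0 9 10)(2 14 5 15)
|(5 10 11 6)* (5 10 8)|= |(5 8)(6 10 11)|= 6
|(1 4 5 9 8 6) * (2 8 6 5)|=7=|(1 4 2 8 5 9 6)|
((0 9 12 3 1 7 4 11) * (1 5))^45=(12)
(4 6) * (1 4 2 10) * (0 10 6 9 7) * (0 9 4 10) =(1 10)(2 6)(7 9) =[0, 10, 6, 3, 4, 5, 2, 9, 8, 7, 1]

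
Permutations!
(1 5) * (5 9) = [0, 9, 2, 3, 4, 1, 6, 7, 8, 5] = (1 9 5)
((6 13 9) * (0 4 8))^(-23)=(0 4 8)(6 13 9)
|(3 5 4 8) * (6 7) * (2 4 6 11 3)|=|(2 4 8)(3 5 6 7 11)|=15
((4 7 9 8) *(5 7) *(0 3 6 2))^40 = ((0 3 6 2)(4 5 7 9 8))^40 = (9)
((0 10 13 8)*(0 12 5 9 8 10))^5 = (5 9 8 12)(10 13)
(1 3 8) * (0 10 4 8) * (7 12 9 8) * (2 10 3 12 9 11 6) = (0 3)(1 12 11 6 2 10 4 7 9 8) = [3, 12, 10, 0, 7, 5, 2, 9, 1, 8, 4, 6, 11]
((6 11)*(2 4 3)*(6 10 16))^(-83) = ((2 4 3)(6 11 10 16))^(-83) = (2 4 3)(6 11 10 16)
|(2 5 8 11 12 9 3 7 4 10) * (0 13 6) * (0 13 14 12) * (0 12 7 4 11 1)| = |(0 14 7 11 12 9 3 4 10 2 5 8 1)(6 13)| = 26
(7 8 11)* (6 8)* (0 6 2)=(0 6 8 11 7 2)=[6, 1, 0, 3, 4, 5, 8, 2, 11, 9, 10, 7]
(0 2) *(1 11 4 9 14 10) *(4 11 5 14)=(0 2)(1 5 14 10)(4 9)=[2, 5, 0, 3, 9, 14, 6, 7, 8, 4, 1, 11, 12, 13, 10]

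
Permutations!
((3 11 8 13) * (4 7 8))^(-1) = (3 13 8 7 4 11) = ((3 11 4 7 8 13))^(-1)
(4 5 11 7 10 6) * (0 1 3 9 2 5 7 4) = (0 1 3 9 2 5 11 4 7 10 6) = [1, 3, 5, 9, 7, 11, 0, 10, 8, 2, 6, 4]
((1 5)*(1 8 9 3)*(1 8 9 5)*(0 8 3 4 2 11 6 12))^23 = (0 2 8 11 5 6 9 12 4)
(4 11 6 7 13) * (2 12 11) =(2 12 11 6 7 13 4) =[0, 1, 12, 3, 2, 5, 7, 13, 8, 9, 10, 6, 11, 4]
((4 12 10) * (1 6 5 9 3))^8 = (1 9 6 3 5)(4 10 12)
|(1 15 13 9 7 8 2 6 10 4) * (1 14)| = |(1 15 13 9 7 8 2 6 10 4 14)| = 11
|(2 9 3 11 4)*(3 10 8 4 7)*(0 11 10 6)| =|(0 11 7 3 10 8 4 2 9 6)| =10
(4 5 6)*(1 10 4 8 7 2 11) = [0, 10, 11, 3, 5, 6, 8, 2, 7, 9, 4, 1] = (1 10 4 5 6 8 7 2 11)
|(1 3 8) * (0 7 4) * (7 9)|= 12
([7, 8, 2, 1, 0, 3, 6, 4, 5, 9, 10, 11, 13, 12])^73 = [7, 8, 2, 1, 0, 3, 6, 4, 5, 9, 10, 11, 13, 12]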